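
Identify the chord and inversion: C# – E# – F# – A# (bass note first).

F# major seventh, second inversion

The pitch classes C#, E#, F#, A# arrange in thirds as F#–A#–C#–E#: an F# major seventh chord.
The lowest note is C#, the fifth of the chord, so this is second inversion (figured bass 4/3).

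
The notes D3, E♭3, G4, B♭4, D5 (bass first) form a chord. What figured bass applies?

4/2

The notes D, Eb, G, Bb stack in thirds as Eb–G–Bb–D — an Eb major seventh chord. The bass D is the seventh, so this is third inversion: figured 4/2.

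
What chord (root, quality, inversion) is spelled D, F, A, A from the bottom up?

D minor, root position

The pitch classes D, F, A arrange in thirds as D–F–A: a D minor triad.
D is the root of D minor; root in the bass means root position (figured bass 5/3).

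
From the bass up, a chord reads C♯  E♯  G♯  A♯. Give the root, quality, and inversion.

A# minor seventh, first inversion

The pitch classes C#, E#, G#, A# arrange in thirds as A#–C#–E#–G#: an A# minor seventh chord.
C# is the third of A# minor seventh; third in the bass means first inversion (figured bass 6/5).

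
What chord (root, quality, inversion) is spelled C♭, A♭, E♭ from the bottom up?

Reducing to letter names: Cb, Ab, Eb. These stack in thirds as Ab–Cb–Eb — an Ab minor triad.
Cb is the third of Ab minor; third in the bass means first inversion (figured bass 6).

Ab minor, first inversion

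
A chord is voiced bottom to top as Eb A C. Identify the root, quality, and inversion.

A diminished, second inversion

The pitch classes Eb, A, C arrange in thirds as A–C–Eb: an A diminished triad.
The lowest note is Eb, the fifth of the chord, so this is second inversion (figured bass 6/4).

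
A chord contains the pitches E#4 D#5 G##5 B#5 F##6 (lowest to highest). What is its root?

E#

The distinct letter names are E#, D#, G##, B#, F##. Arranged as a stack of thirds they read E#–G##–B#–D#–F##, so E# is the root (an E# dominant ninth chord).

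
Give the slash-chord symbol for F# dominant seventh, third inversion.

F#7/E

Third inversion of F# dominant seventh has the seventh (E) in the bass. As a slash chord: F#7/E.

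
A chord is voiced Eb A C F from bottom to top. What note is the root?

F

Eb, A, C, F are the tones of an F dominant seventh chord (F–A–C–Eb), making F the root.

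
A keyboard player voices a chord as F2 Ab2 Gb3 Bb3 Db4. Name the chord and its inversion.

The pitch classes F, Ab, Gb, Bb, Db arrange in thirds as Gb–Bb–Db–F–Ab: a Gb major ninth chord.
F is the seventh of Gb major ninth; seventh in the bass means third inversion.

Gb major ninth, third inversion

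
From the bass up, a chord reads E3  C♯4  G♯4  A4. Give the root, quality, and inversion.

A major seventh, second inversion

Reducing to letter names: E, C#, G#, A. These stack in thirds as A–C#–E–G# — an A major seventh chord.
The lowest note is E, the fifth of the chord, so this is second inversion (figured bass 4/3).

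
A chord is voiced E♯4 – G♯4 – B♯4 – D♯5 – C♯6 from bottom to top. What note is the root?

The distinct letter names are E#, G#, B#, D#, C#. Arranged as a stack of thirds they read C#–E#–G#–B#–D#, so C# is the root (a C# major ninth chord).

C#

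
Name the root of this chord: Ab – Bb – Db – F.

Bb

Reordering Ab, Bb, Db, F into stacked thirds gives Bb–Db–F–Ab; the bottom of that stack, Bb, is the root.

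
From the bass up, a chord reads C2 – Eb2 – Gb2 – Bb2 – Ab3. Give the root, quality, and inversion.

Ab dominant ninth, first inversion

The distinct note names are C, Eb, Gb, Bb, Ab. Stacked in thirds they read Ab–C–Eb–Gb–Bb, which is a dominant ninth chord on Ab.
The lowest note is C, the third of the chord, so this is first inversion.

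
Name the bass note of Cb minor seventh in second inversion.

Gb

In second inversion the fifth is lowest. For Cb minor seventh (Cb–Ebb–Gb–Bbb) that is Gb.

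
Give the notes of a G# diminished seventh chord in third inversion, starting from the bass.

F, G#, B, D

Spelling G# diminished seventh: G#–B–D–F. In third inversion the seventh is bass, giving F, G#, B, D from the bottom.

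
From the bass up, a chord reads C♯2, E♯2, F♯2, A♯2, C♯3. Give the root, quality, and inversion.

The distinct note names are C#, E#, F#, A#. Stacked in thirds they read F#–A#–C#–E#, which is a major seventh chord on F#.
With the fifth (C#) in the bass, the chord is in second inversion (figured bass 4/3).

F# major seventh, second inversion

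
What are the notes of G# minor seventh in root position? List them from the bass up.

G# minor seventh is G#–B–D#–F#. Root position puts the root (G#) in the bass, with the remaining tones above: G#, B, D#, F#.

G#, B, D#, F#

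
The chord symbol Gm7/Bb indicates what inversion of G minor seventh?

Gm7/Bb means G minor seventh with Bb in the bass. Bb is the third of G minor seventh (G–Bb–D–F), so this is first inversion.

first inversion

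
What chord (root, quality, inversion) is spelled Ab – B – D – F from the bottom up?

The pitch classes Ab, B, D, F arrange in thirds as B–D–F–Ab: a B diminished seventh chord.
The lowest note is Ab, the seventh of the chord, so this is third inversion (figured bass 4/2).

B diminished seventh, third inversion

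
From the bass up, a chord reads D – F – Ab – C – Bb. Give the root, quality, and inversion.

The pitch classes D, F, Ab, C, Bb arrange in thirds as Bb–D–F–Ab–C: a Bb dominant ninth chord.
D is the third of Bb dominant ninth; third in the bass means first inversion.

Bb dominant ninth, first inversion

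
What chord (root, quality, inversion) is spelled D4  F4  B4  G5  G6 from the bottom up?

The pitch classes D, F, B, G arrange in thirds as G–B–D–F: a G dominant seventh chord.
D is the fifth of G dominant seventh; fifth in the bass means second inversion (figured bass 4/3).

G dominant seventh, second inversion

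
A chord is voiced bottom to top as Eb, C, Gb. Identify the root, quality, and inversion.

C diminished, first inversion

The distinct note names are Eb, C, Gb. Stacked in thirds they read C–Eb–Gb, which is a diminished triad on C.
With the third (Eb) in the bass, the chord is in first inversion (figured bass 6).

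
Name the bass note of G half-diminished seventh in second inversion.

G half-diminished seventh is G–Bb–Db–F. Second inversion places the fifth in the bass: Db.

Db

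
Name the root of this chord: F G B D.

G

Reordering F, G, B, D into stacked thirds gives G–B–D–F; the bottom of that stack, G, is the root.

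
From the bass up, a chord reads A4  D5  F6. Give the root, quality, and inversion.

D minor, second inversion

Reducing to letter names: A, D, F. These stack in thirds as D–F–A — a D minor triad.
The lowest note is A, the fifth of the chord, so this is second inversion (figured bass 6/4).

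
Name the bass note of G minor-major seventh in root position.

G

In root position the root is lowest. For G minor-major seventh (G–Bb–D–F#) that is G.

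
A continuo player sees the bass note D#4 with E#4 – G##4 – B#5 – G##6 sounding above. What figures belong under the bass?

4/2

The notes D#, E#, G##, B# stack in thirds as E#–G##–B#–D# — an E# dominant seventh chord. The bass D# is the seventh, so this is third inversion: figured 4/2.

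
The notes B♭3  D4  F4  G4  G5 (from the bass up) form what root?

G

Bb, D, F, G are the tones of a G minor seventh chord (G–Bb–D–F), making G the root.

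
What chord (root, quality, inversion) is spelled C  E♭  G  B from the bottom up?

The distinct note names are C, Eb, G, B. Stacked in thirds they read C–Eb–G–B, which is a minor-major seventh chord on C.
With the root (C) in the bass, the chord is in root position (figured bass 7).

C minor-major seventh, root position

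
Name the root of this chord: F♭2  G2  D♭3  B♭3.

Fb, G, Db, Bb are the tones of a G diminished seventh chord (G–Bb–Db–Fb), making G the root.

G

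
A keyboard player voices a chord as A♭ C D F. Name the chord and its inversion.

D half-diminished seventh, second inversion

The distinct note names are Ab, C, D, F. Stacked in thirds they read D–F–Ab–C, which is a half-diminished seventh chord on D.
Ab is the fifth of D half-diminished seventh; fifth in the bass means second inversion (figured bass 4/3).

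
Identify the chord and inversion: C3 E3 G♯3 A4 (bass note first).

A minor-major seventh, first inversion

The distinct note names are C, E, G#, A. Stacked in thirds they read A–C–E–G#, which is a minor-major seventh chord on A.
With the third (C) in the bass, the chord is in first inversion (figured bass 6/5).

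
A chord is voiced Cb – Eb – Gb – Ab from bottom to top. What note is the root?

The distinct letter names are Cb, Eb, Gb, Ab. Arranged as a stack of thirds they read Ab–Cb–Eb–Gb, so Ab is the root (an Ab minor seventh chord).

Ab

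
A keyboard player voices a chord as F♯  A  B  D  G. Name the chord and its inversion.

The pitch classes F#, A, B, D, G arrange in thirds as G–B–D–F#–A: a G major ninth chord.
With the seventh (F#) in the bass, the chord is in third inversion.

G major ninth, third inversion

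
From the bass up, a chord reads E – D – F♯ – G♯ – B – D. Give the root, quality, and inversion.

E dominant ninth, root position

Reducing to letter names: E, D, F#, G#, B. These stack in thirds as E–G#–B–D–F# — an E dominant ninth chord.
E is the root of E dominant ninth; root in the bass means root position.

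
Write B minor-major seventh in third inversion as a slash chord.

Bm(maj7)/A#

Third inversion of B minor-major seventh has the seventh (A#) in the bass. As a slash chord: Bm(maj7)/A#.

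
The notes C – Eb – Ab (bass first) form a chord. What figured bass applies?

6

The notes C, Eb, Ab stack in thirds as Ab–C–Eb — an Ab major triad. The bass C is the third, so this is first inversion: figured 6.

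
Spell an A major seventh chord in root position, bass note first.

The chord tones are A–C#–E–G#. With the root (A) lowest for root position: A, C#, E, G#.

A, C#, E, G#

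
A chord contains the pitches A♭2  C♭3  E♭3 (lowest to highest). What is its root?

Ab, Cb, Eb are the tones of an Ab minor triad (Ab–Cb–Eb), making Ab the root.

Ab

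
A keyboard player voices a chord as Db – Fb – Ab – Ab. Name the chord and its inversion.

Reducing to letter names: Db, Fb, Ab. These stack in thirds as Db–Fb–Ab — a Db minor triad.
The lowest note is Db, the root of the chord, so this is root position (figured bass 5/3).

Db minor, root position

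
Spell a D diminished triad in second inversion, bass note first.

D diminished is D–F–Ab. Second inversion puts the fifth (Ab) in the bass, with the remaining tones above: Ab, D, F.

Ab, D, F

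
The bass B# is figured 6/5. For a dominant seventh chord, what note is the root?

G#

The figures 6/5 mean the third of the chord is in the bass. If B# is the third of a dominant seventh chord, the root is G# (chord tones G#–B#–D#–F#).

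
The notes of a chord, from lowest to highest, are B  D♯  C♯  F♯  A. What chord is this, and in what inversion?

The distinct note names are B, D#, C#, F#, A. Stacked in thirds they read B–D#–F#–A–C#, which is a dominant ninth chord on B.
The lowest note is B, the root of the chord, so this is root position.

B dominant ninth, root position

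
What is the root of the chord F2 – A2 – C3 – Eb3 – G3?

F, A, C, Eb, G are the tones of an F dominant ninth chord (F–A–C–Eb–G), making F the root.

F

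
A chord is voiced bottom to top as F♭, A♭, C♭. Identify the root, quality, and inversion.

Fb major, root position

Reducing to letter names: Fb, Ab, Cb. These stack in thirds as Fb–Ab–Cb — an Fb major triad.
Fb is the root of Fb major; root in the bass means root position (figured bass 5/3).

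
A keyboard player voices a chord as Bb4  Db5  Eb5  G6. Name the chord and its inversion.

The distinct note names are Bb, Db, Eb, G. Stacked in thirds they read Eb–G–Bb–Db, which is a dominant seventh chord on Eb.
Bb is the fifth of Eb dominant seventh; fifth in the bass means second inversion (figured bass 4/3).

Eb dominant seventh, second inversion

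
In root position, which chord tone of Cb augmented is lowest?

In root position the root is lowest. For Cb augmented (Cb–Eb–G) that is Cb.

Cb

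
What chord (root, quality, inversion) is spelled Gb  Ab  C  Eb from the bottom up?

Ab dominant seventh, third inversion

Reducing to letter names: Gb, Ab, C, Eb. These stack in thirds as Ab–C–Eb–Gb — an Ab dominant seventh chord.
The lowest note is Gb, the seventh of the chord, so this is third inversion (figured bass 4/2).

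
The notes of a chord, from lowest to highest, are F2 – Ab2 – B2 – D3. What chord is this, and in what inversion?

B diminished seventh, second inversion

The distinct note names are F, Ab, B, D. Stacked in thirds they read B–D–F–Ab, which is a diminished seventh chord on B.
With the fifth (F) in the bass, the chord is in second inversion (figured bass 4/3).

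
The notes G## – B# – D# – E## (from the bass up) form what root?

Reordering G##, B#, D#, E## into stacked thirds gives E##–G##–B#–D#; the bottom of that stack, E##, is the root.

E##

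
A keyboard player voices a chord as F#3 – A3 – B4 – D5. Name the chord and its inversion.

Reducing to letter names: F#, A, B, D. These stack in thirds as B–D–F#–A — a B minor seventh chord.
With the fifth (F#) in the bass, the chord is in second inversion (figured bass 4/3).

B minor seventh, second inversion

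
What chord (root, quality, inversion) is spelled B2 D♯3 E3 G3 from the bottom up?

Reducing to letter names: B, D#, E, G. These stack in thirds as E–G–B–D# — an E minor-major seventh chord.
The lowest note is B, the fifth of the chord, so this is second inversion (figured bass 4/3).

E minor-major seventh, second inversion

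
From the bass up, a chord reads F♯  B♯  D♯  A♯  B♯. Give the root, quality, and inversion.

B# half-diminished seventh, second inversion

Reducing to letter names: F#, B#, D#, A#. These stack in thirds as B#–D#–F#–A# — a B# half-diminished seventh chord.
With the fifth (F#) in the bass, the chord is in second inversion (figured bass 4/3).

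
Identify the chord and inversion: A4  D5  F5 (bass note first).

D minor, second inversion

Reducing to letter names: A, D, F. These stack in thirds as D–F–A — a D minor triad.
The lowest note is A, the fifth of the chord, so this is second inversion (figured bass 6/4).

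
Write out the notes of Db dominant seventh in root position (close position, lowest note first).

The chord tones are Db–F–Ab–Cb. With the root (Db) lowest for root position: Db, F, Ab, Cb.

Db, F, Ab, Cb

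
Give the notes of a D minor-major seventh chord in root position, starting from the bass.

D, F, A, C#

Spelling D minor-major seventh: D–F–A–C#. In root position the root is bass, giving D, F, A, C# from the bottom.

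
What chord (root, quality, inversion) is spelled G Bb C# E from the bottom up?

The distinct note names are G, Bb, C#, E. Stacked in thirds they read C#–E–G–Bb, which is a diminished seventh chord on C#.
G is the fifth of C# diminished seventh; fifth in the bass means second inversion (figured bass 4/3).

C# diminished seventh, second inversion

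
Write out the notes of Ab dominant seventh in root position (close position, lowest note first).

Ab, C, Eb, Gb

Ab dominant seventh is Ab–C–Eb–Gb. Root position puts the root (Ab) in the bass, with the remaining tones above: Ab, C, Eb, Gb.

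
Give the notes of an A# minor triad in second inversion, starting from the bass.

E#, A#, C#

A# minor is A#–C#–E#. Second inversion puts the fifth (E#) in the bass, with the remaining tones above: E#, A#, C#.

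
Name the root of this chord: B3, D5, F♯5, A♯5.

B

B, D, F#, A# are the tones of a B minor-major seventh chord (B–D–F#–A#), making B the root.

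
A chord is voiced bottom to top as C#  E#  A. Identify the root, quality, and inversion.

The distinct note names are C#, E#, A. Stacked in thirds they read A–C#–E#, which is an augmented triad on A.
The lowest note is C#, the third of the chord, so this is first inversion (figured bass 6).

A augmented, first inversion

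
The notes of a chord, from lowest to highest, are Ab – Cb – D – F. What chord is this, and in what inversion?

D diminished seventh, second inversion

Reducing to letter names: Ab, Cb, D, F. These stack in thirds as D–F–Ab–Cb — a D diminished seventh chord.
The lowest note is Ab, the fifth of the chord, so this is second inversion (figured bass 4/3).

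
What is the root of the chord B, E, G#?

E

B, E, G# are the tones of an E major triad (E–G#–B), making E the root.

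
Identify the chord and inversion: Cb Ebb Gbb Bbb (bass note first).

Cb half-diminished seventh, root position

Reducing to letter names: Cb, Ebb, Gbb, Bbb. These stack in thirds as Cb–Ebb–Gbb–Bbb — a Cb half-diminished seventh chord.
The lowest note is Cb, the root of the chord, so this is root position (figured bass 7).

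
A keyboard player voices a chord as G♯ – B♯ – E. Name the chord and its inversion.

E augmented, first inversion

The pitch classes G#, B#, E arrange in thirds as E–G#–B#: an E augmented triad.
G# is the third of E augmented; third in the bass means first inversion (figured bass 6).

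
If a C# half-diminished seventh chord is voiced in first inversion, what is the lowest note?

C# half-diminished seventh is C#–E–G–B. First inversion places the third in the bass: E.

E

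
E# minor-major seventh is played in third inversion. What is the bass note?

In third inversion the seventh is lowest. For E# minor-major seventh (E#–G#–B#–D##) that is D##.

D##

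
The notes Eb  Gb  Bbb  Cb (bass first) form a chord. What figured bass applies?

6/5

The notes Eb, Gb, Bbb, Cb stack in thirds as Cb–Eb–Gb–Bbb — a Cb dominant seventh chord. The bass Eb is the third, so this is first inversion: figured 6/5.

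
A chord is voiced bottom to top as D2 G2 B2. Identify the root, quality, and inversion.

The pitch classes D, G, B arrange in thirds as G–B–D: a G major triad.
D is the fifth of G major; fifth in the bass means second inversion (figured bass 6/4).

G major, second inversion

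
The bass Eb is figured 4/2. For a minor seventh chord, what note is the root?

F

The figures 4/2 mean the seventh of the chord is in the bass. If Eb is the seventh of a minor seventh chord, the root is F (chord tones F–Ab–C–Eb).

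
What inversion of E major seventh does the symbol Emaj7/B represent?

second inversion

Emaj7/B means E major seventh with B in the bass. B is the fifth of E major seventh (E–G#–B–D#), so this is second inversion.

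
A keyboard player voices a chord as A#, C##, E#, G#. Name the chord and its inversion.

A# dominant seventh, root position

The pitch classes A#, C##, E#, G# arrange in thirds as A#–C##–E#–G#: an A# dominant seventh chord.
With the root (A#) in the bass, the chord is in root position (figured bass 7).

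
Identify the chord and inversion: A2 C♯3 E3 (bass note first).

Reducing to letter names: A, C#, E. These stack in thirds as A–C#–E — an A major triad.
A is the root of A major; root in the bass means root position (figured bass 5/3).

A major, root position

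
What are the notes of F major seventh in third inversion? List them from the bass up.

E, F, A, C

F major seventh is F–A–C–E. Third inversion puts the seventh (E) in the bass, with the remaining tones above: E, F, A, C.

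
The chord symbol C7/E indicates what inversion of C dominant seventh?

first inversion

C7/E means C dominant seventh with E in the bass. E is the third of C dominant seventh (C–E–G–Bb), so this is first inversion.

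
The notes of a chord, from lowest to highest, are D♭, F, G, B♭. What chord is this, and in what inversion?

Reducing to letter names: Db, F, G, Bb. These stack in thirds as G–Bb–Db–F — a G half-diminished seventh chord.
With the fifth (Db) in the bass, the chord is in second inversion (figured bass 4/3).

G half-diminished seventh, second inversion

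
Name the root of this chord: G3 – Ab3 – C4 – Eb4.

G, Ab, C, Eb are the tones of an Ab major seventh chord (Ab–C–Eb–G), making Ab the root.

Ab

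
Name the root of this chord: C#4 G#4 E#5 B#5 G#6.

C#

The distinct letter names are C#, G#, E#, B#. Arranged as a stack of thirds they read C#–E#–G#–B#, so C# is the root (a C# major seventh chord).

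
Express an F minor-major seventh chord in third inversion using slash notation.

Third inversion of F minor-major seventh has the seventh (E) in the bass. As a slash chord: Fm(maj7)/E.

Fm(maj7)/E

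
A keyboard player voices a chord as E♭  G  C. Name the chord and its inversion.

C minor, first inversion

Reducing to letter names: Eb, G, C. These stack in thirds as C–Eb–G — a C minor triad.
The lowest note is Eb, the third of the chord, so this is first inversion (figured bass 6).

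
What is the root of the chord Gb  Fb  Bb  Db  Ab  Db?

Reordering Gb, Fb, Bb, Db, Ab into stacked thirds gives Gb–Bb–Db–Fb–Ab; the bottom of that stack, Gb, is the root.

Gb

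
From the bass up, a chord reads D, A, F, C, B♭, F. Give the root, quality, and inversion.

Reducing to letter names: D, A, F, C, Bb. These stack in thirds as Bb–D–F–A–C — a Bb major ninth chord.
D is the third of Bb major ninth; third in the bass means first inversion.

Bb major ninth, first inversion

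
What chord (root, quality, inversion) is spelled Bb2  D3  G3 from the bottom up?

Reducing to letter names: Bb, D, G. These stack in thirds as G–Bb–D — a G minor triad.
The lowest note is Bb, the third of the chord, so this is first inversion (figured bass 6).

G minor, first inversion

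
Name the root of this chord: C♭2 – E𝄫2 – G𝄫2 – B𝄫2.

Cb

Cb, Ebb, Gbb, Bbb are the tones of a Cb half-diminished seventh chord (Cb–Ebb–Gbb–Bbb), making Cb the root.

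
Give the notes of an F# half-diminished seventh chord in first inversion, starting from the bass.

The chord tones are F#–A–C–E. With the third (A) lowest for first inversion: A, C, E, F#.

A, C, E, F#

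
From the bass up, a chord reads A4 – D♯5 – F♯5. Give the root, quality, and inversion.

D# diminished, second inversion

The pitch classes A, D#, F# arrange in thirds as D#–F#–A: a D# diminished triad.
The lowest note is A, the fifth of the chord, so this is second inversion (figured bass 6/4).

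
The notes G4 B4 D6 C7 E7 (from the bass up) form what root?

C

Reordering G, B, D, C, E into stacked thirds gives C–E–G–B–D; the bottom of that stack, C, is the root.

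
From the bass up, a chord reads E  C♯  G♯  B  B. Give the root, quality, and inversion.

C# minor seventh, first inversion

The pitch classes E, C#, G#, B arrange in thirds as C#–E–G#–B: a C# minor seventh chord.
The lowest note is E, the third of the chord, so this is first inversion (figured bass 6/5).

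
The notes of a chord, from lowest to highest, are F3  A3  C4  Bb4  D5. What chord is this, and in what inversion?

Reducing to letter names: F, A, C, Bb, D. These stack in thirds as Bb–D–F–A–C — a Bb major ninth chord.
F is the fifth of Bb major ninth; fifth in the bass means second inversion.

Bb major ninth, second inversion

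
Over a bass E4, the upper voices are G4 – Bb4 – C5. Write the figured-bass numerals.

6/5

The notes E, G, Bb, C stack in thirds as C–E–G–Bb — a C dominant seventh chord. The bass E is the third, so this is first inversion: figured 6/5.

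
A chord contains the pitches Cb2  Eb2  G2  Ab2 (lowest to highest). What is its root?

Ab

Cb, Eb, G, Ab are the tones of an Ab minor-major seventh chord (Ab–Cb–Eb–G), making Ab the root.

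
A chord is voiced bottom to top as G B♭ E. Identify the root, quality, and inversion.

E diminished, first inversion

The distinct note names are G, Bb, E. Stacked in thirds they read E–G–Bb, which is a diminished triad on E.
G is the third of E diminished; third in the bass means first inversion (figured bass 6).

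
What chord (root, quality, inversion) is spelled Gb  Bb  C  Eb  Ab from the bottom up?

Ab dominant ninth, third inversion

Reducing to letter names: Gb, Bb, C, Eb, Ab. These stack in thirds as Ab–C–Eb–Gb–Bb — an Ab dominant ninth chord.
Gb is the seventh of Ab dominant ninth; seventh in the bass means third inversion.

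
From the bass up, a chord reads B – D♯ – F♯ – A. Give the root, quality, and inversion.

Reducing to letter names: B, D#, F#, A. These stack in thirds as B–D#–F#–A — a B dominant seventh chord.
B is the root of B dominant seventh; root in the bass means root position (figured bass 7).

B dominant seventh, root position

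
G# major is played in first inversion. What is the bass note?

G# major is G#–B#–D#. First inversion places the third in the bass: B#.

B#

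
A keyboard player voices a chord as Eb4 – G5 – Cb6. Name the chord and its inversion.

Cb augmented, first inversion

The pitch classes Eb, G, Cb arrange in thirds as Cb–Eb–G: a Cb augmented triad.
With the third (Eb) in the bass, the chord is in first inversion (figured bass 6).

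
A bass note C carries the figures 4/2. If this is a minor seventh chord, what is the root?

The figures 4/2 mean the seventh of the chord is in the bass. If C is the seventh of a minor seventh chord, the root is D (chord tones D–F–A–C).

D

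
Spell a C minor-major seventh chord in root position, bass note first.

C, Eb, G, B

C minor-major seventh is C–Eb–G–B. Root position puts the root (C) in the bass, with the remaining tones above: C, Eb, G, B.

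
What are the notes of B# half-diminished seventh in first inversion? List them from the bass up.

D#, F#, A#, B#

The chord tones are B#–D#–F#–A#. With the third (D#) lowest for first inversion: D#, F#, A#, B#.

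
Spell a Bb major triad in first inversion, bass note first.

D, F, Bb

Spelling Bb major: Bb–D–F. In first inversion the third is bass, giving D, F, Bb from the bottom.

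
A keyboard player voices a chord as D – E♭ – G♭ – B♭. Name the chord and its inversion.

The pitch classes D, Eb, Gb, Bb arrange in thirds as Eb–Gb–Bb–D: an Eb minor-major seventh chord.
With the seventh (D) in the bass, the chord is in third inversion (figured bass 4/2).

Eb minor-major seventh, third inversion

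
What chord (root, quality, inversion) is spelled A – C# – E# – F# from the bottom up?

The distinct note names are A, C#, E#, F#. Stacked in thirds they read F#–A–C#–E#, which is a minor-major seventh chord on F#.
With the third (A) in the bass, the chord is in first inversion (figured bass 6/5).

F# minor-major seventh, first inversion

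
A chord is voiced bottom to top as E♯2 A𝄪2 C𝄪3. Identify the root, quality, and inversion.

The pitch classes E#, A##, C## arrange in thirds as A##–C##–E#: an A## diminished triad.
The lowest note is E#, the fifth of the chord, so this is second inversion (figured bass 6/4).

A## diminished, second inversion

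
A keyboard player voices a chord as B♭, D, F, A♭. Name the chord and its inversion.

Bb dominant seventh, root position

The pitch classes Bb, D, F, Ab arrange in thirds as Bb–D–F–Ab: a Bb dominant seventh chord.
Bb is the root of Bb dominant seventh; root in the bass means root position (figured bass 7).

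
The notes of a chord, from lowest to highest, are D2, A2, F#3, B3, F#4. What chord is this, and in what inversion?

B minor seventh, first inversion

The pitch classes D, A, F#, B arrange in thirds as B–D–F#–A: a B minor seventh chord.
With the third (D) in the bass, the chord is in first inversion (figured bass 6/5).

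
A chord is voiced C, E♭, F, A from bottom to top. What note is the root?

F

C, Eb, F, A are the tones of an F dominant seventh chord (F–A–C–Eb), making F the root.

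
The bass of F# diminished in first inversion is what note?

A

In first inversion the third is lowest. For F# diminished (F#–A–C) that is A.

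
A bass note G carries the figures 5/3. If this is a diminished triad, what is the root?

G

The figures 5/3 mean the root of the chord is in the bass. If G is the root of a diminished triad, the root is G (chord tones G–Bb–Db).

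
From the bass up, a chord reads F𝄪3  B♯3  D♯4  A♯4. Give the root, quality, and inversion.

Reducing to letter names: F##, B#, D#, A#. These stack in thirds as B#–D#–F##–A# — a B# minor seventh chord.
F## is the fifth of B# minor seventh; fifth in the bass means second inversion (figured bass 4/3).

B# minor seventh, second inversion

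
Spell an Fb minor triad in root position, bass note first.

Fb, Abb, Cb

Spelling Fb minor: Fb–Abb–Cb. In root position the root is bass, giving Fb, Abb, Cb from the bottom.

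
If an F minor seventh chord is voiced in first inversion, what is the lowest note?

In first inversion the third is lowest. For F minor seventh (F–Ab–C–Eb) that is Ab.

Ab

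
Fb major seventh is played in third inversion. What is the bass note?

Eb

The seventh of Fb major seventh (Fb–Ab–Cb–Eb) is Eb; that is the bass in third inversion.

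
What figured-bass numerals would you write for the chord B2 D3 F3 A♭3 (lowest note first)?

7

The notes B, D, F, Ab stack in thirds as B–D–F–Ab — a B diminished seventh chord. The bass B is the root, so this is root position: figured 7.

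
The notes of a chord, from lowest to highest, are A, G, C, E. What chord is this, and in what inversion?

The distinct note names are A, G, C, E. Stacked in thirds they read A–C–E–G, which is a minor seventh chord on A.
A is the root of A minor seventh; root in the bass means root position (figured bass 7).

A minor seventh, root position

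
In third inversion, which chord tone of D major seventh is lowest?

C#

D major seventh is D–F#–A–C#. Third inversion places the seventh in the bass: C#.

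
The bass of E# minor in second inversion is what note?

The fifth of E# minor (E#–G#–B#) is B#; that is the bass in second inversion.

B#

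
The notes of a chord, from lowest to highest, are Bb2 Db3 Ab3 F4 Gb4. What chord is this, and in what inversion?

Gb major ninth, first inversion

The distinct note names are Bb, Db, Ab, F, Gb. Stacked in thirds they read Gb–Bb–Db–F–Ab, which is a major ninth chord on Gb.
The lowest note is Bb, the third of the chord, so this is first inversion.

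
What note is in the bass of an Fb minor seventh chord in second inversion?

Cb

The fifth of Fb minor seventh (Fb–Abb–Cb–Ebb) is Cb; that is the bass in second inversion.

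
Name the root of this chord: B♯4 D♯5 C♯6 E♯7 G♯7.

Reordering B#, D#, C#, E#, G# into stacked thirds gives C#–E#–G#–B#–D#; the bottom of that stack, C#, is the root.

C#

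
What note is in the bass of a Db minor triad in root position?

Db

The root of Db minor (Db–Fb–Ab) is Db; that is the bass in root position.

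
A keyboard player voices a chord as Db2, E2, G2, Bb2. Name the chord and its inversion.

E diminished seventh, third inversion

The distinct note names are Db, E, G, Bb. Stacked in thirds they read E–G–Bb–Db, which is a diminished seventh chord on E.
Db is the seventh of E diminished seventh; seventh in the bass means third inversion (figured bass 4/2).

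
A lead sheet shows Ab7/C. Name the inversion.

first inversion

Ab7/C means Ab dominant seventh with C in the bass. C is the third of Ab dominant seventh (Ab–C–Eb–Gb), so this is first inversion.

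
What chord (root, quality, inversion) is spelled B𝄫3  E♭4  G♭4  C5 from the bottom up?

C diminished seventh, third inversion

Reducing to letter names: Bbb, Eb, Gb, C. These stack in thirds as C–Eb–Gb–Bbb — a C diminished seventh chord.
With the seventh (Bbb) in the bass, the chord is in third inversion (figured bass 4/2).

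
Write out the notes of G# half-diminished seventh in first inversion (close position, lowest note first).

B, D, F#, G#

The chord tones are G#–B–D–F#. With the third (B) lowest for first inversion: B, D, F#, G#.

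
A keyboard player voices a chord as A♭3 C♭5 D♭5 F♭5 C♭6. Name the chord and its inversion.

Db minor seventh, second inversion

The pitch classes Ab, Cb, Db, Fb arrange in thirds as Db–Fb–Ab–Cb: a Db minor seventh chord.
The lowest note is Ab, the fifth of the chord, so this is second inversion (figured bass 4/3).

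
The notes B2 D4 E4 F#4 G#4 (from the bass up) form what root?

E

Reordering B, D, E, F#, G# into stacked thirds gives E–G#–B–D–F#; the bottom of that stack, E, is the root.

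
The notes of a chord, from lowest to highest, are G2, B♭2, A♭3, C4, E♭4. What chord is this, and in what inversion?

The distinct note names are G, Bb, Ab, C, Eb. Stacked in thirds they read Ab–C–Eb–G–Bb, which is a major ninth chord on Ab.
The lowest note is G, the seventh of the chord, so this is third inversion.

Ab major ninth, third inversion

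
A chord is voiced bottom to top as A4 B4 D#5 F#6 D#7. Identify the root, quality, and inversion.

B dominant seventh, third inversion

Reducing to letter names: A, B, D#, F#. These stack in thirds as B–D#–F#–A — a B dominant seventh chord.
With the seventh (A) in the bass, the chord is in third inversion (figured bass 4/2).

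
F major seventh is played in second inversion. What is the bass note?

C

The fifth of F major seventh (F–A–C–E) is C; that is the bass in second inversion.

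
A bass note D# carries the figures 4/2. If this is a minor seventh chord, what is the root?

E#

The figures 4/2 mean the seventh of the chord is in the bass. If D# is the seventh of a minor seventh chord, the root is E# (chord tones E#–G#–B#–D#).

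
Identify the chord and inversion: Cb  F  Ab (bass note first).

The distinct note names are Cb, F, Ab. Stacked in thirds they read F–Ab–Cb, which is a diminished triad on F.
Cb is the fifth of F diminished; fifth in the bass means second inversion (figured bass 6/4).

F diminished, second inversion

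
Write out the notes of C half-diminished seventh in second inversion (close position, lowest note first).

Gb, Bb, C, Eb

Spelling C half-diminished seventh: C–Eb–Gb–Bb. In second inversion the fifth is bass, giving Gb, Bb, C, Eb from the bottom.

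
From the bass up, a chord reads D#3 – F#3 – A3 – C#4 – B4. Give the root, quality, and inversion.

B dominant ninth, first inversion

The distinct note names are D#, F#, A, C#, B. Stacked in thirds they read B–D#–F#–A–C#, which is a dominant ninth chord on B.
D# is the third of B dominant ninth; third in the bass means first inversion.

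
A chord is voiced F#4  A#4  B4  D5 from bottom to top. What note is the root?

F#, A#, B, D are the tones of a B minor-major seventh chord (B–D–F#–A#), making B the root.

B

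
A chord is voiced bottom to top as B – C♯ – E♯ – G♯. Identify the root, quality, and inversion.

C# dominant seventh, third inversion

The pitch classes B, C#, E#, G# arrange in thirds as C#–E#–G#–B: a C# dominant seventh chord.
With the seventh (B) in the bass, the chord is in third inversion (figured bass 4/2).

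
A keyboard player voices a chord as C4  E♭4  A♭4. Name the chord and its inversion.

Reducing to letter names: C, Eb, Ab. These stack in thirds as Ab–C–Eb — an Ab major triad.
With the third (C) in the bass, the chord is in first inversion (figured bass 6).

Ab major, first inversion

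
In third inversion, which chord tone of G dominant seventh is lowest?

F

The seventh of G dominant seventh (G–B–D–F) is F; that is the bass in third inversion.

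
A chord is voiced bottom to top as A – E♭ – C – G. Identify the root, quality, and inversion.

Reducing to letter names: A, Eb, C, G. These stack in thirds as A–C–Eb–G — an A half-diminished seventh chord.
A is the root of A half-diminished seventh; root in the bass means root position (figured bass 7).

A half-diminished seventh, root position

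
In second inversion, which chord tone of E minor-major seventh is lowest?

B

E minor-major seventh is E–G–B–D#. Second inversion places the fifth in the bass: B.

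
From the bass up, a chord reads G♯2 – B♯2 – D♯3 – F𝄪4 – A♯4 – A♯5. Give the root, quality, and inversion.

G# major ninth, root position

Reducing to letter names: G#, B#, D#, F##, A#. These stack in thirds as G#–B#–D#–F##–A# — a G# major ninth chord.
The lowest note is G#, the root of the chord, so this is root position.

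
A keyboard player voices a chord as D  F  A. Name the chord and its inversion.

Reducing to letter names: D, F, A. These stack in thirds as D–F–A — a D minor triad.
The lowest note is D, the root of the chord, so this is root position (figured bass 5/3).

D minor, root position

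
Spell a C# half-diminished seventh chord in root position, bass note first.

C# half-diminished seventh is C#–E–G–B. Root position puts the root (C#) in the bass, with the remaining tones above: C#, E, G, B.

C#, E, G, B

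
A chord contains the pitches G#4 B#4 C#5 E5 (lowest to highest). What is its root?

Reordering G#, B#, C#, E into stacked thirds gives C#–E–G#–B#; the bottom of that stack, C#, is the root.

C#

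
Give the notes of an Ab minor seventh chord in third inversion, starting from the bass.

Gb, Ab, Cb, Eb

Ab minor seventh is Ab–Cb–Eb–Gb. Third inversion puts the seventh (Gb) in the bass, with the remaining tones above: Gb, Ab, Cb, Eb.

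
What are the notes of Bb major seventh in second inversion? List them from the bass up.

F, A, Bb, D

Spelling Bb major seventh: Bb–D–F–A. In second inversion the fifth is bass, giving F, A, Bb, D from the bottom.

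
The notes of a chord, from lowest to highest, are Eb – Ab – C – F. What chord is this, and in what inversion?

The distinct note names are Eb, Ab, C, F. Stacked in thirds they read F–Ab–C–Eb, which is a minor seventh chord on F.
The lowest note is Eb, the seventh of the chord, so this is third inversion (figured bass 4/2).

F minor seventh, third inversion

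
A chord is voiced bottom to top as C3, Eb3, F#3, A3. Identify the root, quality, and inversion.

F# diminished seventh, second inversion

Reducing to letter names: C, Eb, F#, A. These stack in thirds as F#–A–C–Eb — an F# diminished seventh chord.
The lowest note is C, the fifth of the chord, so this is second inversion (figured bass 4/3).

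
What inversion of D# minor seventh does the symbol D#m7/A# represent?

second inversion

D#m7/A# means D# minor seventh with A# in the bass. A# is the fifth of D# minor seventh (D#–F#–A#–C#), so this is second inversion.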